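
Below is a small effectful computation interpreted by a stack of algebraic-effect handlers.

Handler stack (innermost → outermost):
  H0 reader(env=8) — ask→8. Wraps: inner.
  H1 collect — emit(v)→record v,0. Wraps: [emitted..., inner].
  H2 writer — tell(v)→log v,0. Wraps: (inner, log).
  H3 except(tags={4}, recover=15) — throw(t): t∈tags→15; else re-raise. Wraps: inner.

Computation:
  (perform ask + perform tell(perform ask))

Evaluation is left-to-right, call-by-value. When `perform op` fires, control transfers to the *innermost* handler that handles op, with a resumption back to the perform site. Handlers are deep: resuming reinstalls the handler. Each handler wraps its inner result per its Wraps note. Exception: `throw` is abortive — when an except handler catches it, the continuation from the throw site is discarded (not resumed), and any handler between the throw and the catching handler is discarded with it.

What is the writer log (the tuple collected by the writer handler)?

Step-by-step:
ask @ H0 ⇒ 8
ask @ H0 ⇒ 8
tell(8) @ H2 ⇒ log+=8
H0 returns 8
H1 returns [8]
H2 returns ([8], (8))
H3 returns ([8], (8))
= ([8], (8))

Answer: (8)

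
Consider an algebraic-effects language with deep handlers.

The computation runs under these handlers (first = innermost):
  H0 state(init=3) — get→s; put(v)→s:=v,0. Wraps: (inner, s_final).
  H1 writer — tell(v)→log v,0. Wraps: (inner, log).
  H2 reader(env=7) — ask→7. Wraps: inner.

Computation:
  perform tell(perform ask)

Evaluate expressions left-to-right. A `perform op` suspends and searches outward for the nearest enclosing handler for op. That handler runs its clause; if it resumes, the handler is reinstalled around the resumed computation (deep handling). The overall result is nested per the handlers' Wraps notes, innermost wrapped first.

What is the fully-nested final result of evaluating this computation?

Evaluation trace:
ask @ H2 ⇒ 7
tell(7) @ H1 ⇒ log+=7
H0 returns (0, 3)
H1 returns ((0, 3), (7))
H2 returns ((0, 3), (7))
= ((0, 3), (7))

Answer: ((0, 3), (7))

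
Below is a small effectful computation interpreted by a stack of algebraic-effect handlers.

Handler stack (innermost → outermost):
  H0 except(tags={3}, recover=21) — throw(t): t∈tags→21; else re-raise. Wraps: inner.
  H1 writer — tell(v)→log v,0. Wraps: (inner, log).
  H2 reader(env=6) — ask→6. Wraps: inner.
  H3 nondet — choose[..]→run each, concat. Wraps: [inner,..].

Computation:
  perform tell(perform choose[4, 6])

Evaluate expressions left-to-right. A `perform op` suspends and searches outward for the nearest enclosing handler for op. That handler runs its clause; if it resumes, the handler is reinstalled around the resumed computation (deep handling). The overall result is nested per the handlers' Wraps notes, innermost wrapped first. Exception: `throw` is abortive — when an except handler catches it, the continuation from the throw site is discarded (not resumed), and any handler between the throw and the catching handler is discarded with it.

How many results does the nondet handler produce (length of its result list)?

Answer: 2

Step-by-step:
choose[4, 6] @ H3
  branch[0] choose=4:
    tell(4) @ H1 ⇒ log+=4
    H0 returns 0
    H1 returns (0, (4))
    H2 returns (0, (4))
    H3 returns [(0, (4))]
  branch[1] choose=6:
    tell(6) @ H1 ⇒ log+=6
    H0 returns 0
    H1 returns (0, (6))
    H2 returns (0, (6))
    H3 returns [(0, (6))]
= [(0, (4)), (0, (6))]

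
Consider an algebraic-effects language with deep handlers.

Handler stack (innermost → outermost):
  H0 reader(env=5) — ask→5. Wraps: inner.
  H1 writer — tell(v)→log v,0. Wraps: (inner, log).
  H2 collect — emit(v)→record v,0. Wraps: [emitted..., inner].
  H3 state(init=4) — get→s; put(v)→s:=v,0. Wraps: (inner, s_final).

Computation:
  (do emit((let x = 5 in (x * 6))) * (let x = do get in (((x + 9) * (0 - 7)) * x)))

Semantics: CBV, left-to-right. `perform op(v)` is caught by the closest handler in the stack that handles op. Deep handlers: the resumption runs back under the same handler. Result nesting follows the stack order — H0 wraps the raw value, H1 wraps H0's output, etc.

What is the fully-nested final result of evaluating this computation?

Answer: ([30, (0, ())], 4)

Step-by-step:
emit(30) @ H2 ⇒ out+=30
get @ H3 ⇒ 4
H0 returns 0
H1 returns (0, ())
H2 returns [30, (0, ())]
H3 returns ([30, (0, ())], 4)
= ([30, (0, ())], 4)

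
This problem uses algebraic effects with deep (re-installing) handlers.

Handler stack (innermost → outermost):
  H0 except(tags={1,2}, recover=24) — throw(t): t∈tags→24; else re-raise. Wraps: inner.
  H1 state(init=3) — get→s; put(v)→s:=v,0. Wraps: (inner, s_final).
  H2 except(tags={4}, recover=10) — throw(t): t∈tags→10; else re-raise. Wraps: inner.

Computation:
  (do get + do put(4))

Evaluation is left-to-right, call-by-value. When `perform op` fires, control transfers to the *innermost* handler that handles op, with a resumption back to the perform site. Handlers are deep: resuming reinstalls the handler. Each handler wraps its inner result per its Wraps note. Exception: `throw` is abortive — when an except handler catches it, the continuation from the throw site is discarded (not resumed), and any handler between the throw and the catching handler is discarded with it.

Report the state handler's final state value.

Working:
get @ H1 ⇒ 3
put(4) @ H1 ⇒ s:=4
H0 returns 3
H1 returns (3, 4)
H2 returns (3, 4)
= (3, 4)

Answer: 4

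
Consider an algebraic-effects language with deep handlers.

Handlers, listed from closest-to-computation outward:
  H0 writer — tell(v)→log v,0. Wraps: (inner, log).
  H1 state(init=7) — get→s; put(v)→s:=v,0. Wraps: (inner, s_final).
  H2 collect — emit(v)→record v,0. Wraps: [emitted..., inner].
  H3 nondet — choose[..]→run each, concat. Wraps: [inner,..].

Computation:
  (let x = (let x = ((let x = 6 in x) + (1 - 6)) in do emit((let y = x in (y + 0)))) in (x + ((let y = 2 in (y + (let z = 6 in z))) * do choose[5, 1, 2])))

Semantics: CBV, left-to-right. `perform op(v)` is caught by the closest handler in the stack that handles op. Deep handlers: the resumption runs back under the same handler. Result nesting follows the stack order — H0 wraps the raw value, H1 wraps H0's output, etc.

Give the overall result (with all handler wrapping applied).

Answer: [[1, ((40, ()), 7)], [1, ((8, ()), 7)], [1, ((16, ()), 7)]]

Working:
emit(1) @ H2 ⇒ out+=1
choose[5, 1, 2] @ H3
  branch[0] choose=5:
    H0 returns (40, ())
    H1 returns ((40, ()), 7)
    H2 returns [1, ((40, ()), 7)]
    H3 returns [[1, ((40, ()), 7)]]
  branch[1] choose=1:
    H0 returns (8, ())
    H1 returns ((8, ()), 7)
    H2 returns [1, ((8, ()), 7)]
    H3 returns [[1, ((8, ()), 7)]]
  branch[2] choose=2:
    H0 returns (16, ())
    H1 returns ((16, ()), 7)
    H2 returns [1, ((16, ()), 7)]
    H3 returns [[1, ((16, ()), 7)]]
= [[1, ((40, ()), 7)], [1, ((8, ()), 7)], [1, ((16, ()), 7)]]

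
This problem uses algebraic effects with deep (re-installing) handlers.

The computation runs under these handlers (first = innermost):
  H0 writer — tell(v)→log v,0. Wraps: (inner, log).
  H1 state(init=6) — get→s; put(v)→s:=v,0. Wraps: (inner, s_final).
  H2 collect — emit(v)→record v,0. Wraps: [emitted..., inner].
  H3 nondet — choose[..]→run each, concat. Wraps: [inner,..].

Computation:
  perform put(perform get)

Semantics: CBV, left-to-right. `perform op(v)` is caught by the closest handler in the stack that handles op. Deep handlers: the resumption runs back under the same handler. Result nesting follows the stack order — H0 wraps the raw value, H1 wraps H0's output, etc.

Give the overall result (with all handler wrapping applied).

Answer: [[((0, ()), 6)]]

Evaluation trace:
get @ H1 ⇒ 6
put(6) @ H1 ⇒ s:=6
H0 returns (0, ())
H1 returns ((0, ()), 6)
H2 returns [((0, ()), 6)]
H3 returns [[((0, ()), 6)]]
= [[((0, ()), 6)]]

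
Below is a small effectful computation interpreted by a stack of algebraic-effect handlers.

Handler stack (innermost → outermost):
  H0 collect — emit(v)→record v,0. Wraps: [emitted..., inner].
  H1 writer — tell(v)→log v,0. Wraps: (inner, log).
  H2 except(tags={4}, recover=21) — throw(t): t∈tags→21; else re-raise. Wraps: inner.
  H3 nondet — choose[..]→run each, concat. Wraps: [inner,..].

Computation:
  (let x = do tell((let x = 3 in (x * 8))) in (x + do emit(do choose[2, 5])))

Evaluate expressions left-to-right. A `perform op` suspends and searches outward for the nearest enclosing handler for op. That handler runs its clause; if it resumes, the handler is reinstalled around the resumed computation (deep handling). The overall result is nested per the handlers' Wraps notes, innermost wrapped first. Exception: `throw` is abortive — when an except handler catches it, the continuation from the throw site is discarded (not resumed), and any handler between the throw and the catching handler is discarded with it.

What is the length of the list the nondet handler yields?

Evaluation trace:
tell(24) @ H1 ⇒ log+=24
choose[2, 5] @ H3
  branch[0] choose=2:
    emit(2) @ H0 ⇒ out+=2
    H0 returns [2, 0]
    H1 returns ([2, 0], (24))
    H2 returns ([2, 0], (24))
    H3 returns [([2, 0], (24))]
  branch[1] choose=5:
    emit(5) @ H0 ⇒ out+=5
    H0 returns [5, 0]
    H1 returns ([5, 0], (24))
    H2 returns ([5, 0], (24))
    H3 returns [([5, 0], (24))]
= [([2, 0], (24)), ([5, 0], (24))]

Answer: 2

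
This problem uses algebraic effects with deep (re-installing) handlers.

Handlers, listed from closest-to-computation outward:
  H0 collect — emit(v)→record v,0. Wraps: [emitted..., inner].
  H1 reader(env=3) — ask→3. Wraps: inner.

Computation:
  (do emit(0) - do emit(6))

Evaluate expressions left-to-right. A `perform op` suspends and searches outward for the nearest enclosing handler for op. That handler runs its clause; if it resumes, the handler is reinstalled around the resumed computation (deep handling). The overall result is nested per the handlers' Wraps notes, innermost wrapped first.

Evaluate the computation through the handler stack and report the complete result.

Step-by-step:
emit(0) @ H0 ⇒ out+=0
emit(6) @ H0 ⇒ out+=6
H0 returns [0, 6, 0]
H1 returns [0, 6, 0]
= [0, 6, 0]

Answer: [0, 6, 0]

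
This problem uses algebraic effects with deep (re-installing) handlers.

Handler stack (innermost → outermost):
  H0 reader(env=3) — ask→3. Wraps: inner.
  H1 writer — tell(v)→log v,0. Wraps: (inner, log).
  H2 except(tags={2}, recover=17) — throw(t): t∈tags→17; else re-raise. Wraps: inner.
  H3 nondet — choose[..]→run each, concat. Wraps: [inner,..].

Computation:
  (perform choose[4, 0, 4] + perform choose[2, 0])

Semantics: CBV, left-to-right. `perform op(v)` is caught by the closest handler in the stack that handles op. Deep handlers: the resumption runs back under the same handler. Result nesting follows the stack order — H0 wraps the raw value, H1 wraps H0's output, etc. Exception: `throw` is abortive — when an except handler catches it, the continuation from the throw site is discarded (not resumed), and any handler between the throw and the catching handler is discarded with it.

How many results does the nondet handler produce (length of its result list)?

Answer: 6

Evaluation trace:
choose[4, 0, 4] @ H3
  branch[0] choose=4:
    choose[2, 0] @ H3
      branch[0] choose=2:
        H0 returns 6
        H1 returns (6, ())
        H2 returns (6, ())
        H3 returns [(6, ())]
      branch[1] choose=0:
        H0 returns 4
        H1 returns (4, ())
        H2 returns (4, ())
        H3 returns [(4, ())]
  branch[1] choose=0:
    choose[2, 0] @ H3
      branch[0] choose=2:
        H0 returns 2
        H1 returns (2, ())
        H2 returns (2, ())
        H3 returns [(2, ())]
      branch[1] choose=0:
        H0 returns 0
        H1 returns (0, ())
        H2 returns (0, ())
        H3 returns [(0, ())]
  branch[2] choose=4:
    choose[2, 0] @ H3
      branch[0] choose=2:
        H0 returns 6
        H1 returns (6, ())
        H2 returns (6, ())
        H3 returns [(6, ())]
      branch[1] choose=0:
        H0 returns 4
        H1 returns (4, ())
        H2 returns (4, ())
        H3 returns [(4, ())]
= [(6, ()), (4, ()), (2, ()), (0, ()), (6, ()), (4, ())]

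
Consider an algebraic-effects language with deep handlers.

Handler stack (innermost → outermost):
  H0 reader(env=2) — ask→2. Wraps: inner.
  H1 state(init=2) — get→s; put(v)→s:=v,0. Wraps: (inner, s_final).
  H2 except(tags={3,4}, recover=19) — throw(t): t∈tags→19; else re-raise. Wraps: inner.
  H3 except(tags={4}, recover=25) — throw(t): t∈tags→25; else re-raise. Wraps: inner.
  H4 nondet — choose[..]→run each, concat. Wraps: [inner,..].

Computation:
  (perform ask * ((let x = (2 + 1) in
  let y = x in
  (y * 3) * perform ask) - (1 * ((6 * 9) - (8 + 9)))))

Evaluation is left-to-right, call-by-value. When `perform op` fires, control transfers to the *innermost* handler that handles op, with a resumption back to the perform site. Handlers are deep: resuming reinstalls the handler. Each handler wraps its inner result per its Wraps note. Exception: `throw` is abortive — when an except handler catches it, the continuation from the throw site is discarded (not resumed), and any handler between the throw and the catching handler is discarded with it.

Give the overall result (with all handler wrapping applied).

Answer: [(-38, 2)]

Step-by-step:
ask @ H0 ⇒ 2
ask @ H0 ⇒ 2
H0 returns -38
H1 returns (-38, 2)
H2 returns (-38, 2)
H3 returns (-38, 2)
H4 returns [(-38, 2)]
= [(-38, 2)]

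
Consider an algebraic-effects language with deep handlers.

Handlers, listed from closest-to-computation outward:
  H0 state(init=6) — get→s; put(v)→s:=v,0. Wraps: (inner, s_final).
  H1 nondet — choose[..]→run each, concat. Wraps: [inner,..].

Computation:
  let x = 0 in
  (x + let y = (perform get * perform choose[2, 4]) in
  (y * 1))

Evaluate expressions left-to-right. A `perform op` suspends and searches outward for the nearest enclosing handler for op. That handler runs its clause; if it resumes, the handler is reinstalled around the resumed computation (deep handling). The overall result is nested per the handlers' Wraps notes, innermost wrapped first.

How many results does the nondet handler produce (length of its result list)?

Working:
get @ H0 ⇒ 6
choose[2, 4] @ H1
  branch[0] choose=2:
    H0 returns (12, 6)
    H1 returns [(12, 6)]
  branch[1] choose=4:
    H0 returns (24, 6)
    H1 returns [(24, 6)]
= [(12, 6), (24, 6)]

Answer: 2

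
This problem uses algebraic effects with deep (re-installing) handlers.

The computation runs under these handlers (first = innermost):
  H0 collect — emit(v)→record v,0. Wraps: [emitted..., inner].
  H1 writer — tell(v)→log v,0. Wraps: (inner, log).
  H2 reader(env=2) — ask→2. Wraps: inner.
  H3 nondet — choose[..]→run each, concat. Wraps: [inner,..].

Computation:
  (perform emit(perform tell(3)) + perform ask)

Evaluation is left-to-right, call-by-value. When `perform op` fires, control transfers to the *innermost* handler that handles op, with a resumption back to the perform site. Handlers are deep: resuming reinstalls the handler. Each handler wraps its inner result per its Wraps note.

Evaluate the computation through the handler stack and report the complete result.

Answer: [([0, 2], (3))]

Evaluation trace:
tell(3) @ H1 ⇒ log+=3
emit(0) @ H0 ⇒ out+=0
ask @ H2 ⇒ 2
H0 returns [0, 2]
H1 returns ([0, 2], (3))
H2 returns ([0, 2], (3))
H3 returns [([0, 2], (3))]
= [([0, 2], (3))]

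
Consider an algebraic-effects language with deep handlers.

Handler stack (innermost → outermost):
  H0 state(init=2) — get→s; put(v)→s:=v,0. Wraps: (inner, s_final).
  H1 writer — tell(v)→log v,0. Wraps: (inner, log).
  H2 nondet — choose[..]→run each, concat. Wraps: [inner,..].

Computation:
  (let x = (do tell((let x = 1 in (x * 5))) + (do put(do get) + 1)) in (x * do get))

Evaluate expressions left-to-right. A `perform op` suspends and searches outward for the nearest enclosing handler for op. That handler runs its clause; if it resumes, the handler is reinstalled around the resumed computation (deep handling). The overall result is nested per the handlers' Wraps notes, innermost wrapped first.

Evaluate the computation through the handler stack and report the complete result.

Answer: [((2, 2), (5))]

Step-by-step:
tell(5) @ H1 ⇒ log+=5
get @ H0 ⇒ 2
put(2) @ H0 ⇒ s:=2
get @ H0 ⇒ 2
H0 returns (2, 2)
H1 returns ((2, 2), (5))
H2 returns [((2, 2), (5))]
= [((2, 2), (5))]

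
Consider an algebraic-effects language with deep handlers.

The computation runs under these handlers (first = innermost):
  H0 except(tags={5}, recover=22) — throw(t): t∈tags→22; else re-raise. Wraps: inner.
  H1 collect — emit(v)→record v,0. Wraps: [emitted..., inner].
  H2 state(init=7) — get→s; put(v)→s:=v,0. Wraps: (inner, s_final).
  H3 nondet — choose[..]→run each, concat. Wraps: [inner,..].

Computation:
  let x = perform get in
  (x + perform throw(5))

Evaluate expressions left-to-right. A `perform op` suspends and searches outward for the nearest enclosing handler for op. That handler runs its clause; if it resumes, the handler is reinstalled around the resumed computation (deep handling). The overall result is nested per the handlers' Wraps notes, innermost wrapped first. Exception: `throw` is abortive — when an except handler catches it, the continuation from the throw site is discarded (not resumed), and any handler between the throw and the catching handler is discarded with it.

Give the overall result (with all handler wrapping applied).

Evaluation trace:
get @ H2 ⇒ 7
throw(5) @ H0 caught ⇒ 22
H1 returns [22]
H2 returns ([22], 7)
H3 returns [([22], 7)]
= [([22], 7)]

Answer: [([22], 7)]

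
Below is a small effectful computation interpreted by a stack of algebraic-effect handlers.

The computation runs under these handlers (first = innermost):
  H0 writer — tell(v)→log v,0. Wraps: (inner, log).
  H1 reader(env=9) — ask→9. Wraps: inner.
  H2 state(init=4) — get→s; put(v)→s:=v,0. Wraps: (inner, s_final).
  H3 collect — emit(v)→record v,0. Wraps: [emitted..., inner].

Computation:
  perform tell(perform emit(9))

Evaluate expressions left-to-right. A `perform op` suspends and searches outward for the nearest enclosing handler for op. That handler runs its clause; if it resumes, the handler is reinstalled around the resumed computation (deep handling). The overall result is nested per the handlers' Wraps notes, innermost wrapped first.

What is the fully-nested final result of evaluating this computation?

Step-by-step:
emit(9) @ H3 ⇒ out+=9
tell(0) @ H0 ⇒ log+=0
H0 returns (0, (0))
H1 returns (0, (0))
H2 returns ((0, (0)), 4)
H3 returns [9, ((0, (0)), 4)]
= [9, ((0, (0)), 4)]

Answer: [9, ((0, (0)), 4)]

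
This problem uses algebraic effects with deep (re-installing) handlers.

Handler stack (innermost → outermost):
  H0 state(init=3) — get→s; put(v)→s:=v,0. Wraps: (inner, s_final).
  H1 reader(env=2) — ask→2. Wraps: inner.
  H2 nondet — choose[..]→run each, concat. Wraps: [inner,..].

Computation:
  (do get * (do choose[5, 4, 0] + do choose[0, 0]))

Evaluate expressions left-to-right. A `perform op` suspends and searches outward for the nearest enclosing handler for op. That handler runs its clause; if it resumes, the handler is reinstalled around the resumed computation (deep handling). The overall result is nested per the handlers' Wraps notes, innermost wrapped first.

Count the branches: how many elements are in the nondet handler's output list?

Answer: 6

Working:
get @ H0 ⇒ 3
choose[5, 4, 0] @ H2
  branch[0] choose=5:
    choose[0, 0] @ H2
      branch[0] choose=0:
        H0 returns (15, 3)
        H1 returns (15, 3)
        H2 returns [(15, 3)]
      branch[1] choose=0:
        H0 returns (15, 3)
        H1 returns (15, 3)
        H2 returns [(15, 3)]
  branch[1] choose=4:
    choose[0, 0] @ H2
      branch[0] choose=0:
        H0 returns (12, 3)
        H1 returns (12, 3)
        H2 returns [(12, 3)]
      branch[1] choose=0:
        H0 returns (12, 3)
        H1 returns (12, 3)
        H2 returns [(12, 3)]
  branch[2] choose=0:
    choose[0, 0] @ H2
      branch[0] choose=0:
        H0 returns (0, 3)
        H1 returns (0, 3)
        H2 returns [(0, 3)]
      branch[1] choose=0:
        H0 returns (0, 3)
        H1 returns (0, 3)
        H2 returns [(0, 3)]
= [(15, 3), (15, 3), (12, 3), (12, 3), (0, 3), (0, 3)]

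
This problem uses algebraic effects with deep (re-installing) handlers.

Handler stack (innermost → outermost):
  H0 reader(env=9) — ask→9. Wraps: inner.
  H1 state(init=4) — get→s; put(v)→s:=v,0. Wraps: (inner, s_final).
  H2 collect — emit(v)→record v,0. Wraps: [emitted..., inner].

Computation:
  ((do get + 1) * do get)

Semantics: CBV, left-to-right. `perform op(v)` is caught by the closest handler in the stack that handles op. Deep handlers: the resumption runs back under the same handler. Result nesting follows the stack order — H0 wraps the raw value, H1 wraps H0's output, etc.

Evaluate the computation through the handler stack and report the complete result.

Step-by-step:
get @ H1 ⇒ 4
get @ H1 ⇒ 4
H0 returns 20
H1 returns (20, 4)
H2 returns [(20, 4)]
= [(20, 4)]

Answer: [(20, 4)]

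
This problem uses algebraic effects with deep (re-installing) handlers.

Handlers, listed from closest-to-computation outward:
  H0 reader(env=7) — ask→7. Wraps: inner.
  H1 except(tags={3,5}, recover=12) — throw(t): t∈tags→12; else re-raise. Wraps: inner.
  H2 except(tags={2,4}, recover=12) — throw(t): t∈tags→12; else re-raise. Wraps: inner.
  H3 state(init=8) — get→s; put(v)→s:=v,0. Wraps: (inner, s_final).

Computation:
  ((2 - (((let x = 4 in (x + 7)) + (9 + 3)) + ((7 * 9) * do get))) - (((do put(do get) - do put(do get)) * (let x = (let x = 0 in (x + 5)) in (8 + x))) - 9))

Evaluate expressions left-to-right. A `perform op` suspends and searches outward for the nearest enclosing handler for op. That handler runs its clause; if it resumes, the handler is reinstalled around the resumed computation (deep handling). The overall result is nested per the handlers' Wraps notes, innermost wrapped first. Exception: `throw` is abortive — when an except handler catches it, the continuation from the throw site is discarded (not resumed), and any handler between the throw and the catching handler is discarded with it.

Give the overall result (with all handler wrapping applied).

Evaluation trace:
get @ H3 ⇒ 8
get @ H3 ⇒ 8
put(8) @ H3 ⇒ s:=8
get @ H3 ⇒ 8
put(8) @ H3 ⇒ s:=8
H0 returns -516
H1 returns -516
H2 returns -516
H3 returns (-516, 8)
= (-516, 8)

Answer: (-516, 8)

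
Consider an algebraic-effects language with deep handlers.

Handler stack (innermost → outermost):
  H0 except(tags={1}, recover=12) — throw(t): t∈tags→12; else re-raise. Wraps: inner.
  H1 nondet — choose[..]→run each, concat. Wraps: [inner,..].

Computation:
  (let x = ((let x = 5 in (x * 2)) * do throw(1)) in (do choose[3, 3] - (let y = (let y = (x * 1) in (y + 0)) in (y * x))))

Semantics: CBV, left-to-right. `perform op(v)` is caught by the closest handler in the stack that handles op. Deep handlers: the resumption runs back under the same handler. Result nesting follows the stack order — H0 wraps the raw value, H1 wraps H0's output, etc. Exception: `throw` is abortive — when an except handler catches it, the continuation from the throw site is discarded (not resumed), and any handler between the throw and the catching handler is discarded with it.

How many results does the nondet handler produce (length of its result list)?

Answer: 1

Evaluation trace:
throw(1) @ H0 caught ⇒ 12
H1 returns [12]
= [12]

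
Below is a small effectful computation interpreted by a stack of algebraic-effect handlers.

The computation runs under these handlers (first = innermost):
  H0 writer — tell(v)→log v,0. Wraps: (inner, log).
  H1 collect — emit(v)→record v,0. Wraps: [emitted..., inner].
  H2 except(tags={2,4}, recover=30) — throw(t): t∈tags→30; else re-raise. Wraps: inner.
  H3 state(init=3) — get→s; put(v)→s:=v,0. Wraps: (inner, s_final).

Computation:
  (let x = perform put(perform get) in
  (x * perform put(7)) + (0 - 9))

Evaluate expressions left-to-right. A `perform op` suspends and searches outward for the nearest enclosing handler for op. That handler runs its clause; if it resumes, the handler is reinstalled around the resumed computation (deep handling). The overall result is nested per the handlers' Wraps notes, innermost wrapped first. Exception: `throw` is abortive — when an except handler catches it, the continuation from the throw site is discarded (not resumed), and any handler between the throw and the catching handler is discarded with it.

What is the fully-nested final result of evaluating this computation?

Step-by-step:
get @ H3 ⇒ 3
put(3) @ H3 ⇒ s:=3
put(7) @ H3 ⇒ s:=7
H0 returns (-9, ())
H1 returns [(-9, ())]
H2 returns [(-9, ())]
H3 returns ([(-9, ())], 7)
= ([(-9, ())], 7)

Answer: ([(-9, ())], 7)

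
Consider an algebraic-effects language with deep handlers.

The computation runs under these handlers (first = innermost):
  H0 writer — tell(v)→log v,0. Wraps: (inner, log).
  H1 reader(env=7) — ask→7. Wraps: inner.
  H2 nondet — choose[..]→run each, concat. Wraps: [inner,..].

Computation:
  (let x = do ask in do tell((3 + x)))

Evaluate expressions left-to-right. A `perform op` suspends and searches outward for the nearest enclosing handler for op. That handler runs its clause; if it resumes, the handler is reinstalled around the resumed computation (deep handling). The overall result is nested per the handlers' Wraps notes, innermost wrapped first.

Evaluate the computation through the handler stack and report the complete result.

Answer: [(0, (10))]

Evaluation trace:
ask @ H1 ⇒ 7
tell(10) @ H0 ⇒ log+=10
H0 returns (0, (10))
H1 returns (0, (10))
H2 returns [(0, (10))]
= [(0, (10))]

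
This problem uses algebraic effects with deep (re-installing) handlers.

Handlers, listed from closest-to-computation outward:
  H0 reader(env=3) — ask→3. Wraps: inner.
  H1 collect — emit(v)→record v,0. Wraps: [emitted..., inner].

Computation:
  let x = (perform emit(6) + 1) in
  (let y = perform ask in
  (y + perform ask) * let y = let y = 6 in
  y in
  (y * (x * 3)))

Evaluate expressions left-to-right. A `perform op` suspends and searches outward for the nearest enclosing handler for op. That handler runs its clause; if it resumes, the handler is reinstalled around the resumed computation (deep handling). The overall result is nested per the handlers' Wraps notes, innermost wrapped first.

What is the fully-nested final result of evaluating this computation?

Working:
emit(6) @ H1 ⇒ out+=6
ask @ H0 ⇒ 3
ask @ H0 ⇒ 3
H0 returns 108
H1 returns [6, 108]
= [6, 108]

Answer: [6, 108]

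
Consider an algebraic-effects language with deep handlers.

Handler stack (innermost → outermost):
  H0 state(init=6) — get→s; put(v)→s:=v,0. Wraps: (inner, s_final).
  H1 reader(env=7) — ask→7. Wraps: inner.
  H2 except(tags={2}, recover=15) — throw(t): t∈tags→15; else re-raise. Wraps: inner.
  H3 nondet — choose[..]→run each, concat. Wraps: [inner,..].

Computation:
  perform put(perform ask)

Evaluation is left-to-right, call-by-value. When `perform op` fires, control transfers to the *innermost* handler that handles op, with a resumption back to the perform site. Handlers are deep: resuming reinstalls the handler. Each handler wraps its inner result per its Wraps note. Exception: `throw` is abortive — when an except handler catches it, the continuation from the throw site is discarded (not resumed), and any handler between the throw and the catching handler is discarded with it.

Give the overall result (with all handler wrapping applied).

Evaluation trace:
ask @ H1 ⇒ 7
put(7) @ H0 ⇒ s:=7
H0 returns (0, 7)
H1 returns (0, 7)
H2 returns (0, 7)
H3 returns [(0, 7)]
= [(0, 7)]

Answer: [(0, 7)]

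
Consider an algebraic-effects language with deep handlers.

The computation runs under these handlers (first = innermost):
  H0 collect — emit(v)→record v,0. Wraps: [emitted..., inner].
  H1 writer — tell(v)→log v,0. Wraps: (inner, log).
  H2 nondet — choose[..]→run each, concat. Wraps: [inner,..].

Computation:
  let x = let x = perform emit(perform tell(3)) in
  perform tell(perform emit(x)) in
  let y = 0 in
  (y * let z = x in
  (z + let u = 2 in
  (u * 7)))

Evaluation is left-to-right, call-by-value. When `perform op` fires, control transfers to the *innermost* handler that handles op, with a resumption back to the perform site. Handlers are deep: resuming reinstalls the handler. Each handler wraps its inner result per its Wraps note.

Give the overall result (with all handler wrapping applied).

Evaluation trace:
tell(3) @ H1 ⇒ log+=3
emit(0) @ H0 ⇒ out+=0
emit(0) @ H0 ⇒ out+=0
tell(0) @ H1 ⇒ log+=0
H0 returns [0, 0, 0]
H1 returns ([0, 0, 0], (3, 0))
H2 returns [([0, 0, 0], (3, 0))]
= [([0, 0, 0], (3, 0))]

Answer: [([0, 0, 0], (3, 0))]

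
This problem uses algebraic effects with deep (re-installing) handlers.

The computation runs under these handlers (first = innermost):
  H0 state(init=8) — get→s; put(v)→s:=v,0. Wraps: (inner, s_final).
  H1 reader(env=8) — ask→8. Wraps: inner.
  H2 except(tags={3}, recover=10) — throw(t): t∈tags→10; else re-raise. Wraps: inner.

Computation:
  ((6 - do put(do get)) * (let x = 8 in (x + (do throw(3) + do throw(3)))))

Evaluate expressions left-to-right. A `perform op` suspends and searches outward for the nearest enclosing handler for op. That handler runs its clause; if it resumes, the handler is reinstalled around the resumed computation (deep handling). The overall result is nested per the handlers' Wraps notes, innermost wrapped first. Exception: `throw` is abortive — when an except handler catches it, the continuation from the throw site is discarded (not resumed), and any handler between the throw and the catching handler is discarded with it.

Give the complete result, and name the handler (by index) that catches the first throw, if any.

Answer: 10 ; first throw caught by: H2

Evaluation trace:
get @ H0 ⇒ 8
put(8) @ H0 ⇒ s:=8
throw(3) @ H2 caught ⇒ 10
= 10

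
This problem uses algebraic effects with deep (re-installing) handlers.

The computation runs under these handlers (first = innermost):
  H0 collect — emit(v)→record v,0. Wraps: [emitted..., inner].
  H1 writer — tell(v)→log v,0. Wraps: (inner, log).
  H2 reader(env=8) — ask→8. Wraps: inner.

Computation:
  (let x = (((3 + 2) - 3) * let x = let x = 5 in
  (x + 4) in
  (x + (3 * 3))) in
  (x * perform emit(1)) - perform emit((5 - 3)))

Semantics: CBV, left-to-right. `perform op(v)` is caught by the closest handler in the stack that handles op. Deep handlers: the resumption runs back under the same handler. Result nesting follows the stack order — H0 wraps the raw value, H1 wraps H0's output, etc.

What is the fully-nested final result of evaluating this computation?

Answer: ([1, 2, 0], ())

Working:
emit(1) @ H0 ⇒ out+=1
emit(2) @ H0 ⇒ out+=2
H0 returns [1, 2, 0]
H1 returns ([1, 2, 0], ())
H2 returns ([1, 2, 0], ())
= ([1, 2, 0], ())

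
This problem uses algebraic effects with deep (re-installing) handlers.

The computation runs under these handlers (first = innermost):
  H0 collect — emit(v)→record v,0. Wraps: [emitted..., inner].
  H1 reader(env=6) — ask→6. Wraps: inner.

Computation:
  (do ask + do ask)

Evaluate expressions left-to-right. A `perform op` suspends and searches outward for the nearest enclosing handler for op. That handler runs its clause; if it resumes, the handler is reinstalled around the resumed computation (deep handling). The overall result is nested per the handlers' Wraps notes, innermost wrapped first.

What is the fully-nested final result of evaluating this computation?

Answer: [12]

Working:
ask @ H1 ⇒ 6
ask @ H1 ⇒ 6
H0 returns [12]
H1 returns [12]
= [12]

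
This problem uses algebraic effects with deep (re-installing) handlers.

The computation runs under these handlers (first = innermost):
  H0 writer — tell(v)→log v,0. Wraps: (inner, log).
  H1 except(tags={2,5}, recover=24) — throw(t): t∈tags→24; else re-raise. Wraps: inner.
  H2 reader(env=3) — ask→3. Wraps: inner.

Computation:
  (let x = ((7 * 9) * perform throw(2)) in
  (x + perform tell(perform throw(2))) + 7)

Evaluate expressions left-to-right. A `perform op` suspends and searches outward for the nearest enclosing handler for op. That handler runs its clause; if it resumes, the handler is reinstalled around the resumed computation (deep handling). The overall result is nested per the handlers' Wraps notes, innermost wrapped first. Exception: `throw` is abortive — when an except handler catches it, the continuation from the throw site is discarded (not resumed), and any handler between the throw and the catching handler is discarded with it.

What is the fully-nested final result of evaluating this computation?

Evaluation trace:
throw(2) @ H1 caught ⇒ 24
H2 returns 24
= 24

Answer: 24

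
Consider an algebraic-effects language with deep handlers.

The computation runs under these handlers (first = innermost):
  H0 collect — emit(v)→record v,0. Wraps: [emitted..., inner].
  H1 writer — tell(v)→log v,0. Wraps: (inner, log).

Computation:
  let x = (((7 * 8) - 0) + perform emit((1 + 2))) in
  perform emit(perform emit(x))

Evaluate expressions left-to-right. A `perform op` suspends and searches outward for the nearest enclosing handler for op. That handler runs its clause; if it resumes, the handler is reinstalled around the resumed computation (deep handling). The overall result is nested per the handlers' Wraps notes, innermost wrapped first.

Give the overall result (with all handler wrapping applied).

Evaluation trace:
emit(3) @ H0 ⇒ out+=3
emit(56) @ H0 ⇒ out+=56
emit(0) @ H0 ⇒ out+=0
H0 returns [3, 56, 0, 0]
H1 returns ([3, 56, 0, 0], ())
= ([3, 56, 0, 0], ())

Answer: ([3, 56, 0, 0], ())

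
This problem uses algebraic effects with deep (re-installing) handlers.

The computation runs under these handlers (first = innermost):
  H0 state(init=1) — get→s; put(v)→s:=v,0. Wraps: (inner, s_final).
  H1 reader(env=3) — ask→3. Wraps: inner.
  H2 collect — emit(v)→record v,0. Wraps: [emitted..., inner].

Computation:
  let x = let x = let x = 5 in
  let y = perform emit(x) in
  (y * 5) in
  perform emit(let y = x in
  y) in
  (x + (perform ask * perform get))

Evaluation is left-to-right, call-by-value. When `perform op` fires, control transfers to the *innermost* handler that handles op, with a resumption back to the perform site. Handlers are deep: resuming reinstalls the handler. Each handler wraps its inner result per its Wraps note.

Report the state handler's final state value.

Step-by-step:
emit(5) @ H2 ⇒ out+=5
emit(0) @ H2 ⇒ out+=0
ask @ H1 ⇒ 3
get @ H0 ⇒ 1
H0 returns (3, 1)
H1 returns (3, 1)
H2 returns [5, 0, (3, 1)]
= [5, 0, (3, 1)]

Answer: 1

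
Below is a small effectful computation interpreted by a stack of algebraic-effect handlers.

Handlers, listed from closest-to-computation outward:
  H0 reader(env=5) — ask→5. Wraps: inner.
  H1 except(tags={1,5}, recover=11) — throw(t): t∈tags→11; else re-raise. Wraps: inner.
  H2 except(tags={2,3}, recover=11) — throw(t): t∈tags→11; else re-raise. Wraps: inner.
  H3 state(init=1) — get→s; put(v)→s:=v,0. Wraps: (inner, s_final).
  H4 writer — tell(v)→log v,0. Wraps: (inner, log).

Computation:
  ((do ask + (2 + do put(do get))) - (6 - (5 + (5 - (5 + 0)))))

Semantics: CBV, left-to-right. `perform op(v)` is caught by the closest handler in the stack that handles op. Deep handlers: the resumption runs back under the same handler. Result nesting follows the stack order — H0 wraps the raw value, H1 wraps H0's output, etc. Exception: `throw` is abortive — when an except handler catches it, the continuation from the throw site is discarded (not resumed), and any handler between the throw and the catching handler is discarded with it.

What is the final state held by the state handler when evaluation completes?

Working:
ask @ H0 ⇒ 5
get @ H3 ⇒ 1
put(1) @ H3 ⇒ s:=1
H0 returns 6
H1 returns 6
H2 returns 6
H3 returns (6, 1)
H4 returns ((6, 1), ())
= ((6, 1), ())

Answer: 1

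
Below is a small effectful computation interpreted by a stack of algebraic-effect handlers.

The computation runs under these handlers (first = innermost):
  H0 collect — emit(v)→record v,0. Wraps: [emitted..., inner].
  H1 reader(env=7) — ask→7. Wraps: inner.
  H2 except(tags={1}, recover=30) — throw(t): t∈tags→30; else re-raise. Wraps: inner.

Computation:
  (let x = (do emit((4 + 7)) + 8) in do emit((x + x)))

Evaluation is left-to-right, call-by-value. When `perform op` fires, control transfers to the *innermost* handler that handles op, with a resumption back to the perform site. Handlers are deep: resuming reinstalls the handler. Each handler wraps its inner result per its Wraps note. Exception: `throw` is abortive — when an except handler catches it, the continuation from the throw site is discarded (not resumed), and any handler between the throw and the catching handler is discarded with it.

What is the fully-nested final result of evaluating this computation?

Answer: [11, 16, 0]

Working:
emit(11) @ H0 ⇒ out+=11
emit(16) @ H0 ⇒ out+=16
H0 returns [11, 16, 0]
H1 returns [11, 16, 0]
H2 returns [11, 16, 0]
= [11, 16, 0]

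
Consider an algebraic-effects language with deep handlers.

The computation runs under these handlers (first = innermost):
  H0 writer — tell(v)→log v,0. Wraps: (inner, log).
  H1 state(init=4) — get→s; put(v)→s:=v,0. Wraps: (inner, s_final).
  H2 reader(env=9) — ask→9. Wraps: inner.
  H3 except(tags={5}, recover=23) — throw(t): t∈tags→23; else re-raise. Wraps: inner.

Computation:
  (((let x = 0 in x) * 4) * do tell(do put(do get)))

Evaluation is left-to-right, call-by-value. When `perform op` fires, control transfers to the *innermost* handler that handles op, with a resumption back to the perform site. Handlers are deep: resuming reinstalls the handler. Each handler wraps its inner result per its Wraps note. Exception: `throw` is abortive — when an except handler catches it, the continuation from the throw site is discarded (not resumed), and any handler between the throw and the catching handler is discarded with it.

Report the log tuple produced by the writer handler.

Evaluation trace:
get @ H1 ⇒ 4
put(4) @ H1 ⇒ s:=4
tell(0) @ H0 ⇒ log+=0
H0 returns (0, (0))
H1 returns ((0, (0)), 4)
H2 returns ((0, (0)), 4)
H3 returns ((0, (0)), 4)
= ((0, (0)), 4)

Answer: (0)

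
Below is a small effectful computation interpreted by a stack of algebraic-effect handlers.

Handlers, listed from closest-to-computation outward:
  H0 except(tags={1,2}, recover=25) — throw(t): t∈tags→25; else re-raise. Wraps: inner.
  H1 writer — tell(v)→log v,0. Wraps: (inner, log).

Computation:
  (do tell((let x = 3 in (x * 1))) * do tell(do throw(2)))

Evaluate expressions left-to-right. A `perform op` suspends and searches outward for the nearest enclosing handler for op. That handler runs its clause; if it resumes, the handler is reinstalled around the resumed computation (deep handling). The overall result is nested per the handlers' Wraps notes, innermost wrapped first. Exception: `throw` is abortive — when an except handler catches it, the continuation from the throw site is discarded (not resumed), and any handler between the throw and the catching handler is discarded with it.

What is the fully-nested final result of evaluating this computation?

Answer: (25, (3))

Working:
tell(3) @ H1 ⇒ log+=3
throw(2) @ H0 caught ⇒ 25
H1 returns (25, (3))
= (25, (3))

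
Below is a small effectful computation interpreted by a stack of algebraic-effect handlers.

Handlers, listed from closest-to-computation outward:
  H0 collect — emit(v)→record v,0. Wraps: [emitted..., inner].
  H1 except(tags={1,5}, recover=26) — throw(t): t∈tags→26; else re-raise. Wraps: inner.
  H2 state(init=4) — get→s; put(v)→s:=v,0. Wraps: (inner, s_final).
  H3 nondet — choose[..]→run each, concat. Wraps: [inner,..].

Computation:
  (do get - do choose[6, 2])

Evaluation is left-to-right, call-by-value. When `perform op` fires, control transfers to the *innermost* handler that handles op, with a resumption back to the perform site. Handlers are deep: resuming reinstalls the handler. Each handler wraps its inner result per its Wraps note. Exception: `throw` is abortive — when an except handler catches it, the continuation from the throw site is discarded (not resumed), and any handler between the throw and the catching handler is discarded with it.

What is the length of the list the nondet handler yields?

Step-by-step:
get @ H2 ⇒ 4
choose[6, 2] @ H3
  branch[0] choose=6:
    H0 returns [-2]
    H1 returns [-2]
    H2 returns ([-2], 4)
    H3 returns [([-2], 4)]
  branch[1] choose=2:
    H0 returns [2]
    H1 returns [2]
    H2 returns ([2], 4)
    H3 returns [([2], 4)]
= [([-2], 4), ([2], 4)]

Answer: 2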